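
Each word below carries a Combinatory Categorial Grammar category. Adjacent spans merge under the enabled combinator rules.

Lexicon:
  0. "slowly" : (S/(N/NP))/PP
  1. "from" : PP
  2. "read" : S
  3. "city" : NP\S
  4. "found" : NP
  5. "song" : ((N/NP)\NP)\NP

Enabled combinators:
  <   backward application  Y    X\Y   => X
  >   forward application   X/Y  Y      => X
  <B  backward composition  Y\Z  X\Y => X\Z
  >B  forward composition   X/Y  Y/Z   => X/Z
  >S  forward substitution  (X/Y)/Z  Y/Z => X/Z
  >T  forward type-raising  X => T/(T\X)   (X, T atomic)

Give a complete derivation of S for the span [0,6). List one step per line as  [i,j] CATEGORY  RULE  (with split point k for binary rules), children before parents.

[0,6] S   >
  [0,2] S/(N/NP)   >
    [0,1] "slowly" : (S/(N/NP))/PP
    [1,2] "from" : PP
  [2,6] N/NP   <
    [2,4] NP   >
      [2,3] NP/(NP\S)   >T
        [2,3] "read" : S
      [3,4] "city" : NP\S
    [4,6] (N/NP)\NP   <
      [4,5] "found" : NP
      [5,6] "song" : ((N/NP)\NP)\NP

[0,1] (S/(N/NP))/PP  lex  "slowly"
[1,2] PP  lex  "from"
[0,2] S/(N/NP)  >  k=1
[2,3] S  lex  "read"
[2,3] NP/(NP\S)  >T
[3,4] NP\S  lex  "city"
[2,4] NP  >  k=3
[4,5] NP  lex  "found"
[5,6] ((N/NP)\NP)\NP  lex  "song"
[4,6] (N/NP)\NP  <  k=5
[2,6] N/NP  <  k=4
[0,6] S  >  k=2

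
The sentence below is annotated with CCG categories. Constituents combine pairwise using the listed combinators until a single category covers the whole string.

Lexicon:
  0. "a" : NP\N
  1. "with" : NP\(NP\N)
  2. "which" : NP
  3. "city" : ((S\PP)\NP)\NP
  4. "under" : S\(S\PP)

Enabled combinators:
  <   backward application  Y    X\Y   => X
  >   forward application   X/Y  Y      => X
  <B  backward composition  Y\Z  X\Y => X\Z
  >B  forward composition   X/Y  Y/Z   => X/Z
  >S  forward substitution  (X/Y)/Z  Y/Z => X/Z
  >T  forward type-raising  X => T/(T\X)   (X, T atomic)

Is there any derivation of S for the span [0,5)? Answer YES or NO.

YES

[0,5] S   <
  [0,4] S\PP   <
    [0,2] NP   <
      [0,1] "a" : NP\N
      [1,2] "with" : NP\(NP\N)
    [2,4] (S\PP)\NP   <
      [2,3] "which" : NP
      [3,4] "city" : ((S\PP)\NP)\NP
  [4,5] "under" : S\(S\PP)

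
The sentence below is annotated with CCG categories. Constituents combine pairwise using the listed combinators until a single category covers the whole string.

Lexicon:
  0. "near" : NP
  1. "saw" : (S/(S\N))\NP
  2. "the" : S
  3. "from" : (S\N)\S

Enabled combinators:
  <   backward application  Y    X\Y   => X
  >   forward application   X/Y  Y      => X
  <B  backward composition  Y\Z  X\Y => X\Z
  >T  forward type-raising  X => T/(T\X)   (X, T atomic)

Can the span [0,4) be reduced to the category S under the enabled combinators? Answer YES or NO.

[0,4] S   >
  [0,2] S/(S\N)   <
    [0,1] "near" : NP
    [1,2] "saw" : (S/(S\N))\NP
  [2,4] S\N   <
    [2,3] "the" : S
    [3,4] "from" : (S\N)\S

YES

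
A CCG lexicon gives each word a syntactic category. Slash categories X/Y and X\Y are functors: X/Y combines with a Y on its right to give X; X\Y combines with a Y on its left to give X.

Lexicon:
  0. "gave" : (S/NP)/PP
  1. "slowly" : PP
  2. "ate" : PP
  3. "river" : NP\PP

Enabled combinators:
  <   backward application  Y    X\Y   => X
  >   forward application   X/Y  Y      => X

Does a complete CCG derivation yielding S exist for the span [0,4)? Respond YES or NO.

[0,4] S   >
  [0,2] S/NP   >
    [0,1] "gave" : (S/NP)/PP
    [1,2] "slowly" : PP
  [2,4] NP   <
    [2,3] "ate" : PP
    [3,4] "river" : NP\PP

YES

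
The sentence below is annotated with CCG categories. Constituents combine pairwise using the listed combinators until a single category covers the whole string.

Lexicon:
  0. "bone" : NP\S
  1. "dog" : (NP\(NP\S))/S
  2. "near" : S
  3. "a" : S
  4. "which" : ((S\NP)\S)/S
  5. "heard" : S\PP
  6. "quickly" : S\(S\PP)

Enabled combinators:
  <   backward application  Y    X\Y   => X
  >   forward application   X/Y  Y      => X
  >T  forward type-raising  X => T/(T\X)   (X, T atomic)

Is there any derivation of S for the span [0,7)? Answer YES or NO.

[0,7] S   <
  [0,3] NP   <
    [0,1] "bone" : NP\S
    [1,3] NP\(NP\S)   >
      [1,2] "dog" : (NP\(NP\S))/S
      [2,3] "near" : S
  [3,7] S\NP   <
    [3,4] "a" : S
    [4,7] (S\NP)\S   >
      [4,5] "which" : ((S\NP)\S)/S
      [5,7] S   <
        [5,6] "heard" : S\PP
        [6,7] "quickly" : S\(S\PP)

YES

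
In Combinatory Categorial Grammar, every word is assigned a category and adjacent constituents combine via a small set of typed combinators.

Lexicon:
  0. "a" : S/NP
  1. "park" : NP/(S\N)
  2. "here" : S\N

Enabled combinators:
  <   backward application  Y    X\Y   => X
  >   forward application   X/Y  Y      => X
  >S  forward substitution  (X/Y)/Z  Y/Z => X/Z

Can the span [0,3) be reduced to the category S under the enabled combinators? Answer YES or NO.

[0,3] S   >
  [0,1] "a" : S/NP
  [1,3] NP   >
    [1,2] "park" : NP/(S\N)
    [2,3] "here" : S\N

YES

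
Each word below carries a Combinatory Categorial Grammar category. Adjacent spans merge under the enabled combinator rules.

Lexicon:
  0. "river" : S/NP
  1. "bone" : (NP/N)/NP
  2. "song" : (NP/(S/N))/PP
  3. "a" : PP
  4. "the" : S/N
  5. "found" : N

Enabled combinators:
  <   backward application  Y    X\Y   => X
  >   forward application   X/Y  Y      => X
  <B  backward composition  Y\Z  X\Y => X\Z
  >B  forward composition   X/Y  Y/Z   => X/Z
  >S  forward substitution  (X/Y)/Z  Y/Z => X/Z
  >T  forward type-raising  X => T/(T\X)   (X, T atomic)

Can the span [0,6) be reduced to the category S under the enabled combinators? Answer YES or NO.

YES

[0,6] S   >
  [0,5] S/N   >B
    [0,1] "river" : S/NP
    [1,5] NP/N   >
      [1,2] "bone" : (NP/N)/NP
      [2,5] NP   >
        [2,4] NP/(S/N)   >
          [2,3] "song" : (NP/(S/N))/PP
          [3,4] "a" : PP
        [4,5] "the" : S/N
  [5,6] "found" : N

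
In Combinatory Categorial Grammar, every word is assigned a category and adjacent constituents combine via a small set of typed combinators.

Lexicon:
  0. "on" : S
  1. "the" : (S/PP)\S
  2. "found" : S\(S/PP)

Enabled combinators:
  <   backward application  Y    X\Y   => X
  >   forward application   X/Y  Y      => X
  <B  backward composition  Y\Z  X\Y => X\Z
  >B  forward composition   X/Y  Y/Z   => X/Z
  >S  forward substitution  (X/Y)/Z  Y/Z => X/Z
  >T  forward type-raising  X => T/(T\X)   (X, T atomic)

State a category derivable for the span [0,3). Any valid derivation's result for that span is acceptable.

[0,3] S   <
  [0,2] S/PP   <
    [0,1] "on" : S
    [1,2] "the" : (S/PP)\S
  [2,3] "found" : S\(S/PP)

S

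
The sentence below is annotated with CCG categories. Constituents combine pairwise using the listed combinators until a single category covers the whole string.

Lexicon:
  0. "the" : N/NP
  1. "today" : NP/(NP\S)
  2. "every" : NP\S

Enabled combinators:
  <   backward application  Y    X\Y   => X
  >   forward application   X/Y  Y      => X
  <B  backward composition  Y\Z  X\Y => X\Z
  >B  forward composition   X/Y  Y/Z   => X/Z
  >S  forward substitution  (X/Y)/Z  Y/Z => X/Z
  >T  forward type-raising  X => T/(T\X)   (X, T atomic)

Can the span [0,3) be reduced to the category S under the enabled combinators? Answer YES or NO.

N/NP NP/(NP\S) NP\S
CKY chart[0,3] = {N, N/(NP\NP), N/(N\N), NP/(NP\N), PP/(PP\N), S/(S\N)}; S ∉ chart

NO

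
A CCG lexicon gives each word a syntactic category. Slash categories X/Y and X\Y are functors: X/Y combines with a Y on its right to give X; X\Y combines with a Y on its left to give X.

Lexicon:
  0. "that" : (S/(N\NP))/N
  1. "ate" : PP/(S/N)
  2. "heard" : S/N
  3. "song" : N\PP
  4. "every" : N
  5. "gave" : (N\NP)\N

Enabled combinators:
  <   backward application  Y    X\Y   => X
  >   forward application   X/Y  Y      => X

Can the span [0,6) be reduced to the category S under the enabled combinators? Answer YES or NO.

[0,6] S   >
  [0,4] S/(N\NP)   >
    [0,1] "that" : (S/(N\NP))/N
    [1,4] N   <
      [1,3] PP   >
        [1,2] "ate" : PP/(S/N)
        [2,3] "heard" : S/N
      [3,4] "song" : N\PP
  [4,6] N\NP   <
    [4,5] "every" : N
    [5,6] "gave" : (N\NP)\N

YES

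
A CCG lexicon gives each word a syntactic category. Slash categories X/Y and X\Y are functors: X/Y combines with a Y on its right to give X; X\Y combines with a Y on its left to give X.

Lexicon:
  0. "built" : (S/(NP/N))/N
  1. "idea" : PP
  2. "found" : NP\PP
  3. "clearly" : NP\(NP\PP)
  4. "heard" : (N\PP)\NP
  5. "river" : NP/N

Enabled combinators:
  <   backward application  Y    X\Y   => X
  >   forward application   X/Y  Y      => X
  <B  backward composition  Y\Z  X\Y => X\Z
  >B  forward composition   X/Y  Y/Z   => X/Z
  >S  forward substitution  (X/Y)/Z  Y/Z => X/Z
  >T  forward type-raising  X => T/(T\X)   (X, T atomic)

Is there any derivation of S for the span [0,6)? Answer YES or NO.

YES

[0,6] S   >
  [0,5] S/(NP/N)   >
    [0,1] "built" : (S/(NP/N))/N
    [1,5] N   <
      [1,2] "idea" : PP
      [2,5] N\PP   <
        [2,4] NP   <
          [2,3] "found" : NP\PP
          [3,4] "clearly" : NP\(NP\PP)
        [4,5] "heard" : (N\PP)\NP
  [5,6] "river" : NP/N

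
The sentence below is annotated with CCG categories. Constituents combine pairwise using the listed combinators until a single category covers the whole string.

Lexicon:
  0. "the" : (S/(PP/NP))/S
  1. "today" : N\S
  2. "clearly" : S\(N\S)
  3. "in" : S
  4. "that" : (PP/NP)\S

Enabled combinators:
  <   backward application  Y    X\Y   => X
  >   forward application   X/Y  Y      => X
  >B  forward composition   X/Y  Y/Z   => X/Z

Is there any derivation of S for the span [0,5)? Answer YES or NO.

[0,5] S   >
  [0,3] S/(PP/NP)   >
    [0,1] "the" : (S/(PP/NP))/S
    [1,3] S   <
      [1,2] "today" : N\S
      [2,3] "clearly" : S\(N\S)
  [3,5] PP/NP   <
    [3,4] "in" : S
    [4,5] "that" : (PP/NP)\S

YES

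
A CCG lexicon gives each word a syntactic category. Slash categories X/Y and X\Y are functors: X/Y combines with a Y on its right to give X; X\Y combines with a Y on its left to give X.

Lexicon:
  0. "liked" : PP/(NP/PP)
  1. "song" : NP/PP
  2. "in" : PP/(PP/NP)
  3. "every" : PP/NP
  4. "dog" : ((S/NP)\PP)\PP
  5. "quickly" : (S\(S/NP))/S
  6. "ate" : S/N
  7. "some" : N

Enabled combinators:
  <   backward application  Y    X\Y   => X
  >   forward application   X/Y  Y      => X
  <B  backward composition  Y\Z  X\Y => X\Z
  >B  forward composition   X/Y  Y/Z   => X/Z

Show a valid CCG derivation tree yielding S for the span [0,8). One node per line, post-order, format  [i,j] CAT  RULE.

[0,8] S   <
  [0,2] PP   >
    [0,1] "liked" : PP/(NP/PP)
    [1,2] "song" : NP/PP
  [2,8] S\PP   <B
    [2,5] (S/NP)\PP   <
      [2,4] PP   >
        [2,3] "in" : PP/(PP/NP)
        [3,4] "every" : PP/NP
      [4,5] "dog" : ((S/NP)\PP)\PP
    [5,8] S\(S/NP)   >
      [5,6] "quickly" : (S\(S/NP))/S
      [6,8] S   >
        [6,7] "ate" : S/N
        [7,8] "some" : N

[0,1] PP/(NP/PP)  lex  "liked"
[1,2] NP/PP  lex  "song"
[0,2] PP  >  k=1
[2,3] PP/(PP/NP)  lex  "in"
[3,4] PP/NP  lex  "every"
[2,4] PP  >  k=3
[4,5] ((S/NP)\PP)\PP  lex  "dog"
[2,5] (S/NP)\PP  <  k=4
[5,6] (S\(S/NP))/S  lex  "quickly"
[6,7] S/N  lex  "ate"
[7,8] N  lex  "some"
[6,8] S  >  k=7
[5,8] S\(S/NP)  >  k=6
[2,8] S\PP  <B  k=5
[0,8] S  <  k=2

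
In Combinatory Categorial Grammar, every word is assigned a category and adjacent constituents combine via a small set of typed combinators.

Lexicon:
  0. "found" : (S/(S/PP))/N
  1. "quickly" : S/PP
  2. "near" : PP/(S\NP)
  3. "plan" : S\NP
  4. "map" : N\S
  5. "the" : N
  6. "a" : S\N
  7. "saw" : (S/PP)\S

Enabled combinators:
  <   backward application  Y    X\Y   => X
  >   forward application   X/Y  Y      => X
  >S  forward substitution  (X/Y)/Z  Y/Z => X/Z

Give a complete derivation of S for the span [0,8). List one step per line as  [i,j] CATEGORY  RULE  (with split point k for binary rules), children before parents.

[0,8] S   >
  [0,5] S/(S/PP)   >
    [0,1] "found" : (S/(S/PP))/N
    [1,5] N   <
      [1,4] S   >
        [1,2] "quickly" : S/PP
        [2,4] PP   >
          [2,3] "near" : PP/(S\NP)
          [3,4] "plan" : S\NP
      [4,5] "map" : N\S
  [5,8] S/PP   <
    [5,7] S   <
      [5,6] "the" : N
      [6,7] "a" : S\N
    [7,8] "saw" : (S/PP)\S

[0,1] (S/(S/PP))/N  lex  "found"
[1,2] S/PP  lex  "quickly"
[2,3] PP/(S\NP)  lex  "near"
[3,4] S\NP  lex  "plan"
[2,4] PP  >  k=3
[1,4] S  >  k=2
[4,5] N\S  lex  "map"
[1,5] N  <  k=4
[0,5] S/(S/PP)  >  k=1
[5,6] N  lex  "the"
[6,7] S\N  lex  "a"
[5,7] S  <  k=6
[7,8] (S/PP)\S  lex  "saw"
[5,8] S/PP  <  k=7
[0,8] S  >  k=5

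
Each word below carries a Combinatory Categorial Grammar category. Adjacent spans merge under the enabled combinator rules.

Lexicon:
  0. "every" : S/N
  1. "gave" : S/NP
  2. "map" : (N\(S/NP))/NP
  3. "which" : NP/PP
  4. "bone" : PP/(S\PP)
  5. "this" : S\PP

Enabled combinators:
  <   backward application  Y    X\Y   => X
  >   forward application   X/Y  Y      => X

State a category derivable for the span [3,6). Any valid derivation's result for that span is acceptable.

NP

[0,6] S   >
  [0,1] "every" : S/N
  [1,6] N   <
    [1,2] "gave" : S/NP
    [2,6] N\(S/NP)   >
      [2,3] "map" : (N\(S/NP))/NP
      [3,6] NP   >
        [3,4] "which" : NP/PP
        [4,6] PP   >
          [4,5] "bone" : PP/(S\PP)
          [5,6] "this" : S\PP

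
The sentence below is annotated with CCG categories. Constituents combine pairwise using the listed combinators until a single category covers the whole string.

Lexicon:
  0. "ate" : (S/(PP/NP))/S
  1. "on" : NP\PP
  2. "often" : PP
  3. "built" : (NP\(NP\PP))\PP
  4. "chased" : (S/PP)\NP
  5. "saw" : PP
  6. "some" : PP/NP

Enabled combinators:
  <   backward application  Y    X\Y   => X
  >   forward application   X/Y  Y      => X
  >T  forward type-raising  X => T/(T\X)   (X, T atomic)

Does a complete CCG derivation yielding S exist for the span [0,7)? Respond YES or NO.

[0,7] S   >
  [0,6] S/(PP/NP)   >
    [0,1] "ate" : (S/(PP/NP))/S
    [1,6] S   >
      [1,5] S/PP   <
        [1,4] NP   <
          [1,2] "on" : NP\PP
          [2,4] NP\(NP\PP)   <
            [2,3] "often" : PP
            [3,4] "built" : (NP\(NP\PP))\PP
        [4,5] "chased" : (S/PP)\NP
      [5,6] "saw" : PP
  [6,7] "some" : PP/NP

YES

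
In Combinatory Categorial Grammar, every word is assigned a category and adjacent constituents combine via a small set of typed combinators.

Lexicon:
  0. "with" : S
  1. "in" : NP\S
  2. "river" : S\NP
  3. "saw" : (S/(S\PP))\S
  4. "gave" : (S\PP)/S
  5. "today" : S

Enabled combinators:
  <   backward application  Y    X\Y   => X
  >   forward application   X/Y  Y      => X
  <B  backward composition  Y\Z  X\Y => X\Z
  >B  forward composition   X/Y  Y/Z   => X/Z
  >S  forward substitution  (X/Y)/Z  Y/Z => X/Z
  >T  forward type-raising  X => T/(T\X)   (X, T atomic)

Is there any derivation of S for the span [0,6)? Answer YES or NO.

YES

[0,6] S   >
  [0,4] S/(S\PP)   <
    [0,3] S   <
      [0,2] NP   >
        [0,1] NP/(NP\S)   >T
          [0,1] "with" : S
        [1,2] "in" : NP\S
      [2,3] "river" : S\NP
    [3,4] "saw" : (S/(S\PP))\S
  [4,6] S\PP   >
    [4,5] "gave" : (S\PP)/S
    [5,6] "today" : S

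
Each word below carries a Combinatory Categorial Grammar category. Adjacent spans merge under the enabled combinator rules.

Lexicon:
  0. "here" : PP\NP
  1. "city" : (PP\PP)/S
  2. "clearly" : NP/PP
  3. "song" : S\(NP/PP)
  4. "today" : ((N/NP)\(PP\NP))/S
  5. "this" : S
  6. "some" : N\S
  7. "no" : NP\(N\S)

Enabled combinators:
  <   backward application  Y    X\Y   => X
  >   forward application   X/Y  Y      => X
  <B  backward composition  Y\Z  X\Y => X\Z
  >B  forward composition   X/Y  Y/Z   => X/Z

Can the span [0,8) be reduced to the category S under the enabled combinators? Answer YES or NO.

PP\NP (PP\PP)/S NP/PP S\(NP/PP) ((N/NP)\(PP\NP))/S S N\S NP\(N\S)
CKY chart[0,8] = {N}; S ∉ chart

NO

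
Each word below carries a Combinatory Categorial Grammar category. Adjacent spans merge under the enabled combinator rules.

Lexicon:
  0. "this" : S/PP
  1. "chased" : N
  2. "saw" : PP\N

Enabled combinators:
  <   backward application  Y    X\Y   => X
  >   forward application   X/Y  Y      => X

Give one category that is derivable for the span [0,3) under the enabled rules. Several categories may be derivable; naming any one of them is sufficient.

S

[0,3] S   >
  [0,1] "this" : S/PP
  [1,3] PP   <
    [1,2] "chased" : N
    [2,3] "saw" : PP\N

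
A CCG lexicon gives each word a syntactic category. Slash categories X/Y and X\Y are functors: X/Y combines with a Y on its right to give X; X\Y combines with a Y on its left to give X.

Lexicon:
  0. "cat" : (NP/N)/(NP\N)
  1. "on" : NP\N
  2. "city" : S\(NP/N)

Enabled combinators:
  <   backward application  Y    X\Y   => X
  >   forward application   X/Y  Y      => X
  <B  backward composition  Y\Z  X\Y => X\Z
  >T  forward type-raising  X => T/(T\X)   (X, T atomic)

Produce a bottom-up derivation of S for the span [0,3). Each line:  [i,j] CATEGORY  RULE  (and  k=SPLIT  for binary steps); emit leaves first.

[0,1] (NP/N)/(NP\N)  lex  "cat"
[1,2] NP\N  lex  "on"
[0,2] NP/N  >  k=1
[2,3] S\(NP/N)  lex  "city"
[0,3] S  <  k=2

[0,3] S   <
  [0,2] NP/N   >
    [0,1] "cat" : (NP/N)/(NP\N)
    [1,2] "on" : NP\N
  [2,3] "city" : S\(NP/N)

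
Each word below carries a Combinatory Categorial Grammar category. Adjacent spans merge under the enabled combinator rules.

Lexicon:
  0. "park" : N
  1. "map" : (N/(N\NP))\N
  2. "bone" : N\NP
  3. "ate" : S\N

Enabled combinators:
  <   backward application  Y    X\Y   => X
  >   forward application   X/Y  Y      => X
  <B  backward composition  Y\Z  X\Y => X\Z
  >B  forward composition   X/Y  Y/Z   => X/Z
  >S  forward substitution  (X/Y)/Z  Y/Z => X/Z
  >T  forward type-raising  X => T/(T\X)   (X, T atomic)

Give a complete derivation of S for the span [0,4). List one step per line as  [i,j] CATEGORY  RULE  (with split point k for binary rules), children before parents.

[0,4] S   <
  [0,3] N   >
    [0,2] N/(N\NP)   <
      [0,1] "park" : N
      [1,2] "map" : (N/(N\NP))\N
    [2,3] "bone" : N\NP
  [3,4] "ate" : S\N

[0,1] N  lex  "park"
[1,2] (N/(N\NP))\N  lex  "map"
[0,2] N/(N\NP)  <  k=1
[2,3] N\NP  lex  "bone"
[0,3] N  >  k=2
[3,4] S\N  lex  "ate"
[0,4] S  <  k=3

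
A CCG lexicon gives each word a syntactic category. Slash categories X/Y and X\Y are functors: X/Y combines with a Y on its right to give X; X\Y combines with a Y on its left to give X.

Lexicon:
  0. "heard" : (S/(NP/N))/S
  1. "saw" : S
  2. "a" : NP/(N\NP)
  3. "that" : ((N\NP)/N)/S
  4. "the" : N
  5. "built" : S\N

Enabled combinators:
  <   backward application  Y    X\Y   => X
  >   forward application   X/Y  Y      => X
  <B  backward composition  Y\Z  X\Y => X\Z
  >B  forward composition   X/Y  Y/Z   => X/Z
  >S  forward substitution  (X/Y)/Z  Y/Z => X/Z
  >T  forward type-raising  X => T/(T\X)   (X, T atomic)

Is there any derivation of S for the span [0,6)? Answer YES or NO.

[0,6] S   >
  [0,2] S/(NP/N)   >
    [0,1] "heard" : (S/(NP/N))/S
    [1,2] "saw" : S
  [2,6] NP/N   >B
    [2,3] "a" : NP/(N\NP)
    [3,6] (N\NP)/N   >
      [3,4] "that" : ((N\NP)/N)/S
      [4,6] S   <
        [4,5] "the" : N
        [5,6] "built" : S\N

YES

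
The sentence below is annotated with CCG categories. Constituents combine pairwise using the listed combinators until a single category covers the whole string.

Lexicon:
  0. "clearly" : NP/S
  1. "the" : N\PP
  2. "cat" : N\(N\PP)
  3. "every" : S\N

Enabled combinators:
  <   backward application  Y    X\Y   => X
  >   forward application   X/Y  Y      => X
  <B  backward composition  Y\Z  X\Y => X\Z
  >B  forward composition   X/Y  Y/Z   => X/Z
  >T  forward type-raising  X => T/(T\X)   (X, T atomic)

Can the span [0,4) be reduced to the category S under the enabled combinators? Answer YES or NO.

NO

NP/S N\PP N\(N\PP) S\N
CKY chart[0,4] = {N/(N\NP), NP, NP/(NP\NP), NP/(S\S), PP/(PP\NP), S/(S\NP)}; S ∉ chart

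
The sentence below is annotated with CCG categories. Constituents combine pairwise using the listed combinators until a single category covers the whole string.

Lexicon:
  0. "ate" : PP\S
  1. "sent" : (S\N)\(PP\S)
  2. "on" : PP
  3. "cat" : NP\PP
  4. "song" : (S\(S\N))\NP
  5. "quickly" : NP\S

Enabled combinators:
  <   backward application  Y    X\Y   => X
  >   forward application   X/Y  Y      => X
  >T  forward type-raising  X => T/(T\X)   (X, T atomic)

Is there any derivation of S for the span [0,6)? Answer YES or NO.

NO

PP\S (S\N)\(PP\S) PP NP\PP (S\(S\N))\NP NP\S
CKY chart[0,6] = {N/(N\NP), NP, NP/(NP\NP), PP/(PP\NP), S/(S\NP)}; S ∉ chart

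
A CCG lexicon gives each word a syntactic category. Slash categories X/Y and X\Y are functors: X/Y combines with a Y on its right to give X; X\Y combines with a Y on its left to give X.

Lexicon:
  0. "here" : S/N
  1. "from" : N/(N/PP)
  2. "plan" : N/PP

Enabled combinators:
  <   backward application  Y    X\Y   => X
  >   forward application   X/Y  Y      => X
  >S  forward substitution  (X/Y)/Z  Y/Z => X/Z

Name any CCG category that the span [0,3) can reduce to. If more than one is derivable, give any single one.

S

[0,3] S   >
  [0,1] "here" : S/N
  [1,3] N   >
    [1,2] "from" : N/(N/PP)
    [2,3] "plan" : N/PP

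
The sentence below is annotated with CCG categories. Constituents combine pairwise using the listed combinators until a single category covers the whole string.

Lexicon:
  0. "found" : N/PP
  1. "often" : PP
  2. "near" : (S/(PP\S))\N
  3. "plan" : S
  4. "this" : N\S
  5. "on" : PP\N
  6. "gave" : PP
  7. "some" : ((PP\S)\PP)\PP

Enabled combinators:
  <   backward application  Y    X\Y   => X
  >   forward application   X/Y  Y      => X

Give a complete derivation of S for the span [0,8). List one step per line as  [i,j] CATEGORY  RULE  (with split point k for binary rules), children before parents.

[0,8] S   >
  [0,3] S/(PP\S)   <
    [0,2] N   >
      [0,1] "found" : N/PP
      [1,2] "often" : PP
    [2,3] "near" : (S/(PP\S))\N
  [3,8] PP\S   <
    [3,6] PP   <
      [3,5] N   <
        [3,4] "plan" : S
        [4,5] "this" : N\S
      [5,6] "on" : PP\N
    [6,8] (PP\S)\PP   <
      [6,7] "gave" : PP
      [7,8] "some" : ((PP\S)\PP)\PP

[0,1] N/PP  lex  "found"
[1,2] PP  lex  "often"
[0,2] N  >  k=1
[2,3] (S/(PP\S))\N  lex  "near"
[0,3] S/(PP\S)  <  k=2
[3,4] S  lex  "plan"
[4,5] N\S  lex  "this"
[3,5] N  <  k=4
[5,6] PP\N  lex  "on"
[3,6] PP  <  k=5
[6,7] PP  lex  "gave"
[7,8] ((PP\S)\PP)\PP  lex  "some"
[6,8] (PP\S)\PP  <  k=7
[3,8] PP\S  <  k=6
[0,8] S  >  k=3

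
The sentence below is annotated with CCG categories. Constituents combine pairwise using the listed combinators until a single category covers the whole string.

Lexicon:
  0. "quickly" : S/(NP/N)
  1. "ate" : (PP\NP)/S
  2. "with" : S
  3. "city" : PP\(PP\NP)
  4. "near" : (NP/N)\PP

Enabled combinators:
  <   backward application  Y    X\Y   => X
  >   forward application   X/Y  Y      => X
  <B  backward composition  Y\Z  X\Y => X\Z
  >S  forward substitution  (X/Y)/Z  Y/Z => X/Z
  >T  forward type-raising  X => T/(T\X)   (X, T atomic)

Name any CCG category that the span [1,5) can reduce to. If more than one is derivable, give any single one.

NP/N

[0,5] S   >
  [0,1] "quickly" : S/(NP/N)
  [1,5] NP/N   <
    [1,4] PP   <
      [1,3] PP\NP   >
        [1,2] "ate" : (PP\NP)/S
        [2,3] "with" : S
      [3,4] "city" : PP\(PP\NP)
    [4,5] "near" : (NP/N)\PP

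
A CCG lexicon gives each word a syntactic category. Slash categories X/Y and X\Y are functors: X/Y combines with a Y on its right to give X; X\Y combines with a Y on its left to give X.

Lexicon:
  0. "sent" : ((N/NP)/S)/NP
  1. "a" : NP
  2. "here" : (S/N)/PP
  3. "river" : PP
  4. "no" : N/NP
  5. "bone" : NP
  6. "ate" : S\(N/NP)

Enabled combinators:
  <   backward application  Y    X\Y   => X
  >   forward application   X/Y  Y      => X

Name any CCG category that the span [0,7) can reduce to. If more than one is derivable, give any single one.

S

[0,7] S   <
  [0,6] N/NP   >
    [0,2] (N/NP)/S   >
      [0,1] "sent" : ((N/NP)/S)/NP
      [1,2] "a" : NP
    [2,6] S   >
      [2,4] S/N   >
        [2,3] "here" : (S/N)/PP
        [3,4] "river" : PP
      [4,6] N   >
        [4,5] "no" : N/NP
        [5,6] "bone" : NP
  [6,7] "ate" : S\(N/NP)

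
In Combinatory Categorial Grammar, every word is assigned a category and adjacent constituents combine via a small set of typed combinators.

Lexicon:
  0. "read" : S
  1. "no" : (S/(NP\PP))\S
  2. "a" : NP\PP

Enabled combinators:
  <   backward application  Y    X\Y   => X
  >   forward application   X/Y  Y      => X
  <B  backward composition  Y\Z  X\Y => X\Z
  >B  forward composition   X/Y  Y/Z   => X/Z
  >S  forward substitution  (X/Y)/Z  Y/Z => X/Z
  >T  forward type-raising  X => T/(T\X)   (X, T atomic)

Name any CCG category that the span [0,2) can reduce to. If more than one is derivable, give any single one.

S/(NP\PP)

[0,3] S   >
  [0,2] S/(NP\PP)   <
    [0,1] "read" : S
    [1,2] "no" : (S/(NP\PP))\S
  [2,3] "a" : NP\PP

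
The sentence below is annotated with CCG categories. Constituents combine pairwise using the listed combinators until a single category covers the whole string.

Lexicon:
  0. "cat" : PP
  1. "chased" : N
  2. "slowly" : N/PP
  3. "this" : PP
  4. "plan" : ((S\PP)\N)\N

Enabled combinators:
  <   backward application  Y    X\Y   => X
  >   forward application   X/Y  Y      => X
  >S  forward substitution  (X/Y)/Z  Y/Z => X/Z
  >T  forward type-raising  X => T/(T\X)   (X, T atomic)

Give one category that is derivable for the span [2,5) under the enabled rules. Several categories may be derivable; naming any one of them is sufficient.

(S\PP)\N

[0,5] S   <
  [0,1] "cat" : PP
  [1,5] S\PP   <
    [1,2] "chased" : N
    [2,5] (S\PP)\N   <
      [2,4] N   >
        [2,3] "slowly" : N/PP
        [3,4] "this" : PP
      [4,5] "plan" : ((S\PP)\N)\N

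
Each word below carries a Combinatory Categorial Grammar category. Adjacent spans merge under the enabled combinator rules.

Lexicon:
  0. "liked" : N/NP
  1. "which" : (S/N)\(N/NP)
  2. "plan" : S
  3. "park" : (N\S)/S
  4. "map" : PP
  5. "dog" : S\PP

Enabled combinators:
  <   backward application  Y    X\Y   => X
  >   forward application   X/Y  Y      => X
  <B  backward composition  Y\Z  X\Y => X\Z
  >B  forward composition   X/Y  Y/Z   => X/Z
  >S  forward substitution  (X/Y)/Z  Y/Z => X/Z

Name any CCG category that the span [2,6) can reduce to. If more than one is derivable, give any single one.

N

[0,6] S   >
  [0,2] S/N   <
    [0,1] "liked" : N/NP
    [1,2] "which" : (S/N)\(N/NP)
  [2,6] N   <
    [2,3] "plan" : S
    [3,6] N\S   >
      [3,4] "park" : (N\S)/S
      [4,6] S   <
        [4,5] "map" : PP
        [5,6] "dog" : S\PP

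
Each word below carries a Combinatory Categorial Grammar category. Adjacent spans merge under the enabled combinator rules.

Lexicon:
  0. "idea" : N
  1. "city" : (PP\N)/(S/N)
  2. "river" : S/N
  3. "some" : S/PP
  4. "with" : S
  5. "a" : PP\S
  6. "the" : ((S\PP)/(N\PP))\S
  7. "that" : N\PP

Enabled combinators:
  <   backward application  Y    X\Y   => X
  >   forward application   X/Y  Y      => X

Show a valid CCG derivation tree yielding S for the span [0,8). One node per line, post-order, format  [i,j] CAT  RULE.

[0,1] N  lex  "idea"
[1,2] (PP\N)/(S/N)  lex  "city"
[2,3] S/N  lex  "river"
[1,3] PP\N  >  k=2
[0,3] PP  <  k=1
[3,4] S/PP  lex  "some"
[4,5] S  lex  "with"
[5,6] PP\S  lex  "a"
[4,6] PP  <  k=5
[3,6] S  >  k=4
[6,7] ((S\PP)/(N\PP))\S  lex  "the"
[3,7] (S\PP)/(N\PP)  <  k=6
[7,8] N\PP  lex  "that"
[3,8] S\PP  >  k=7
[0,8] S  <  k=3

[0,8] S   <
  [0,3] PP   <
    [0,1] "idea" : N
    [1,3] PP\N   >
      [1,2] "city" : (PP\N)/(S/N)
      [2,3] "river" : S/N
  [3,8] S\PP   >
    [3,7] (S\PP)/(N\PP)   <
      [3,6] S   >
        [3,4] "some" : S/PP
        [4,6] PP   <
          [4,5] "with" : S
          [5,6] "a" : PP\S
      [6,7] "the" : ((S\PP)/(N\PP))\S
    [7,8] "that" : N\PP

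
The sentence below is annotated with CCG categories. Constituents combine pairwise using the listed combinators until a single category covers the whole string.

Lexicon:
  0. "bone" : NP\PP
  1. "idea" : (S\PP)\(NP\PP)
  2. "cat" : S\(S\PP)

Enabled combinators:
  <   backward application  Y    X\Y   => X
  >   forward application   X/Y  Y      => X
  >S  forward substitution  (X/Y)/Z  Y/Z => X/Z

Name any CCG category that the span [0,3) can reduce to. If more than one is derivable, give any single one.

S

[0,3] S   <
  [0,2] S\PP   <
    [0,1] "bone" : NP\PP
    [1,2] "idea" : (S\PP)\(NP\PP)
  [2,3] "cat" : S\(S\PP)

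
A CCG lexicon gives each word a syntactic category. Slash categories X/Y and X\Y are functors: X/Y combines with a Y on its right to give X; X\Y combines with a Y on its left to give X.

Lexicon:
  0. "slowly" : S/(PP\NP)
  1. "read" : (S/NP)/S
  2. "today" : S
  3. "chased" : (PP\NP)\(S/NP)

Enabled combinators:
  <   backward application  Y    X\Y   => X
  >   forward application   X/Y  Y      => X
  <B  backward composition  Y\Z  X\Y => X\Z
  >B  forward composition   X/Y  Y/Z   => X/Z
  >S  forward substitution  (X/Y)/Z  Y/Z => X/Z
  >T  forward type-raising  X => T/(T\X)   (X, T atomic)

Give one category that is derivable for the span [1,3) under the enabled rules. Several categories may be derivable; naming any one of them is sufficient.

S/NP

[0,4] S   >
  [0,1] "slowly" : S/(PP\NP)
  [1,4] PP\NP   <
    [1,3] S/NP   >
      [1,2] "read" : (S/NP)/S
      [2,3] "today" : S
    [3,4] "chased" : (PP\NP)\(S/NP)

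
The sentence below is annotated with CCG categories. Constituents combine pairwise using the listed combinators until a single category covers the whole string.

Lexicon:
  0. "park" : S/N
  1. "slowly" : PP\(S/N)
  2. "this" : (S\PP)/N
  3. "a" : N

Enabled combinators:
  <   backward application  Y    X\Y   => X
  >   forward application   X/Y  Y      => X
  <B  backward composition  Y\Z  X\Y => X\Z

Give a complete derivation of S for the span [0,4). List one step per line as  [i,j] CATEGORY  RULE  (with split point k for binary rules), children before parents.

[0,4] S   <
  [0,2] PP   <
    [0,1] "park" : S/N
    [1,2] "slowly" : PP\(S/N)
  [2,4] S\PP   >
    [2,3] "this" : (S\PP)/N
    [3,4] "a" : N

[0,1] S/N  lex  "park"
[1,2] PP\(S/N)  lex  "slowly"
[0,2] PP  <  k=1
[2,3] (S\PP)/N  lex  "this"
[3,4] N  lex  "a"
[2,4] S\PP  >  k=3
[0,4] S  <  k=2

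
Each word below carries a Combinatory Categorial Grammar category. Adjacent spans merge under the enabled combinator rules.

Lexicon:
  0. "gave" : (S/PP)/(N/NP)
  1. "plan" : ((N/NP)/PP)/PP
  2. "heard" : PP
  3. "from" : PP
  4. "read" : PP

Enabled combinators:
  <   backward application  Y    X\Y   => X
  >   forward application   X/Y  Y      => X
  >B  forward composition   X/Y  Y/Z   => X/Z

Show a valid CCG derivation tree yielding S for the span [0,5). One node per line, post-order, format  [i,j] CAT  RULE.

[0,1] (S/PP)/(N/NP)  lex  "gave"
[1,2] ((N/NP)/PP)/PP  lex  "plan"
[2,3] PP  lex  "heard"
[1,3] (N/NP)/PP  >  k=2
[3,4] PP  lex  "from"
[1,4] N/NP  >  k=3
[0,4] S/PP  >  k=1
[4,5] PP  lex  "read"
[0,5] S  >  k=4

[0,5] S   >
  [0,4] S/PP   >
    [0,1] "gave" : (S/PP)/(N/NP)
    [1,4] N/NP   >
      [1,3] (N/NP)/PP   >
        [1,2] "plan" : ((N/NP)/PP)/PP
        [2,3] "heard" : PP
      [3,4] "from" : PP
  [4,5] "read" : PP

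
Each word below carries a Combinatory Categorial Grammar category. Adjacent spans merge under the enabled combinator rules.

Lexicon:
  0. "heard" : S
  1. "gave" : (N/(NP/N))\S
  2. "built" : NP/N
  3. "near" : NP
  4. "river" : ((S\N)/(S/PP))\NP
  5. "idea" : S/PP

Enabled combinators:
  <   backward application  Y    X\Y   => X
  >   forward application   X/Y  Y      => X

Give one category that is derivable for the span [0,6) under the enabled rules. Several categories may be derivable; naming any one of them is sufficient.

S

[0,6] S   <
  [0,3] N   >
    [0,2] N/(NP/N)   <
      [0,1] "heard" : S
      [1,2] "gave" : (N/(NP/N))\S
    [2,3] "built" : NP/N
  [3,6] S\N   >
    [3,5] (S\N)/(S/PP)   <
      [3,4] "near" : NP
      [4,5] "river" : ((S\N)/(S/PP))\NP
    [5,6] "idea" : S/PP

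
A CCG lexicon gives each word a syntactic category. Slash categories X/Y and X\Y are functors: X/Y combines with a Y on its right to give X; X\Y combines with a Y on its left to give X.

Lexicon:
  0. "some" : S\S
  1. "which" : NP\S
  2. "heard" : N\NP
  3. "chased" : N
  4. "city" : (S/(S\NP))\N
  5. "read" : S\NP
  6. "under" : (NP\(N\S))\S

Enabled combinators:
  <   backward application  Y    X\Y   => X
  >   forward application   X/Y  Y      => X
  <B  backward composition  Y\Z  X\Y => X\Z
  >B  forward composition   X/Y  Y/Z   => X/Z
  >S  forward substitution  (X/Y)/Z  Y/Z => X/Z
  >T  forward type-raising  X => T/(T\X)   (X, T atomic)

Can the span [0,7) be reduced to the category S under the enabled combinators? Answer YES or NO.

S\S NP\S N\NP N (S/(S\NP))\N S\NP (NP\(N\S))\S
CKY chart[0,7] = {N/(N\NP), NP, NP/(NP\NP), PP/(PP\NP), S/(S\NP)}; S ∉ chart

NO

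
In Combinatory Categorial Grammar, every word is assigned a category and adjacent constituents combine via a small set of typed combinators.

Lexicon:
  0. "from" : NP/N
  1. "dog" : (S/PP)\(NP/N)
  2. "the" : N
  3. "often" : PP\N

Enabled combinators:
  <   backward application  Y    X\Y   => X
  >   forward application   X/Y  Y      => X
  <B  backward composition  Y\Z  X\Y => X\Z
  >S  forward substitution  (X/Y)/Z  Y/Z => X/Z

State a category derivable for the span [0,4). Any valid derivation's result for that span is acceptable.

[0,4] S   >
  [0,2] S/PP   <
    [0,1] "from" : NP/N
    [1,2] "dog" : (S/PP)\(NP/N)
  [2,4] PP   <
    [2,3] "the" : N
    [3,4] "often" : PP\N

S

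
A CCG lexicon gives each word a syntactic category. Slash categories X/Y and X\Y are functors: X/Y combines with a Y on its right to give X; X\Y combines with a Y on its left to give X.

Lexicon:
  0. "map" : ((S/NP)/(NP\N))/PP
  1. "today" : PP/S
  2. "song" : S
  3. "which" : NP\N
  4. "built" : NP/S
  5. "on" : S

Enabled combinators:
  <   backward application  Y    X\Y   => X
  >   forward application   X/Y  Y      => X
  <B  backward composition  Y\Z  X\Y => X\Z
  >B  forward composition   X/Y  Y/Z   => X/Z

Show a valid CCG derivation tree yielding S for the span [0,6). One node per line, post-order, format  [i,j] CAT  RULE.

[0,1] ((S/NP)/(NP\N))/PP  lex  "map"
[1,2] PP/S  lex  "today"
[2,3] S  lex  "song"
[1,3] PP  >  k=2
[0,3] (S/NP)/(NP\N)  >  k=1
[3,4] NP\N  lex  "which"
[0,4] S/NP  >  k=3
[4,5] NP/S  lex  "built"
[5,6] S  lex  "on"
[4,6] NP  >  k=5
[0,6] S  >  k=4

[0,6] S   >
  [0,4] S/NP   >
    [0,3] (S/NP)/(NP\N)   >
      [0,1] "map" : ((S/NP)/(NP\N))/PP
      [1,3] PP   >
        [1,2] "today" : PP/S
        [2,3] "song" : S
    [3,4] "which" : NP\N
  [4,6] NP   >
    [4,5] "built" : NP/S
    [5,6] "on" : S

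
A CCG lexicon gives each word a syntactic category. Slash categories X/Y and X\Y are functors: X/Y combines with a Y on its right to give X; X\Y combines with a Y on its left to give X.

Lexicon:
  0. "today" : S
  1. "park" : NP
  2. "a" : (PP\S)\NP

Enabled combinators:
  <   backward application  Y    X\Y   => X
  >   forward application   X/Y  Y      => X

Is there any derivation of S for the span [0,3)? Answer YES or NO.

S NP (PP\S)\NP
CKY chart[0,3] = {PP}; S ∉ chart

NO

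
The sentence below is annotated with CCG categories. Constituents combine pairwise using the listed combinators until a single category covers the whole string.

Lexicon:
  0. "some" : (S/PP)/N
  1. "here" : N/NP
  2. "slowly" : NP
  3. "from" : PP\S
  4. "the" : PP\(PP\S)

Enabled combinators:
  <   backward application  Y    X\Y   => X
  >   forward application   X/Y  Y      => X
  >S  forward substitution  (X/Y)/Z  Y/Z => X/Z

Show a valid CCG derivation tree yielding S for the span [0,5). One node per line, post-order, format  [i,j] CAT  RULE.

[0,1] (S/PP)/N  lex  "some"
[1,2] N/NP  lex  "here"
[2,3] NP  lex  "slowly"
[1,3] N  >  k=2
[0,3] S/PP  >  k=1
[3,4] PP\S  lex  "from"
[4,5] PP\(PP\S)  lex  "the"
[3,5] PP  <  k=4
[0,5] S  >  k=3

[0,5] S   >
  [0,3] S/PP   >
    [0,1] "some" : (S/PP)/N
    [1,3] N   >
      [1,2] "here" : N/NP
      [2,3] "slowly" : NP
  [3,5] PP   <
    [3,4] "from" : PP\S
    [4,5] "the" : PP\(PP\S)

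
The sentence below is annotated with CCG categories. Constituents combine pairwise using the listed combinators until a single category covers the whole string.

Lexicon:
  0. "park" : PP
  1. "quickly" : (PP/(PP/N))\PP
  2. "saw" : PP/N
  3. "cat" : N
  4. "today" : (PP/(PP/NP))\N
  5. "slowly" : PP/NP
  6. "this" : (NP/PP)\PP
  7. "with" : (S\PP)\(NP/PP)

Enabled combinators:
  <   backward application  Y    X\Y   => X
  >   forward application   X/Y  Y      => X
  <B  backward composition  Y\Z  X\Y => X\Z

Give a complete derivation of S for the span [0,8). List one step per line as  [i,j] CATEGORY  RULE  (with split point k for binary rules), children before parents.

[0,1] PP  lex  "park"
[1,2] (PP/(PP/N))\PP  lex  "quickly"
[0,2] PP/(PP/N)  <  k=1
[2,3] PP/N  lex  "saw"
[0,3] PP  >  k=2
[3,4] N  lex  "cat"
[4,5] (PP/(PP/NP))\N  lex  "today"
[3,5] PP/(PP/NP)  <  k=4
[5,6] PP/NP  lex  "slowly"
[3,6] PP  >  k=5
[6,7] (NP/PP)\PP  lex  "this"
[3,7] NP/PP  <  k=6
[7,8] (S\PP)\(NP/PP)  lex  "with"
[3,8] S\PP  <  k=7
[0,8] S  <  k=3

[0,8] S   <
  [0,3] PP   >
    [0,2] PP/(PP/N)   <
      [0,1] "park" : PP
      [1,2] "quickly" : (PP/(PP/N))\PP
    [2,3] "saw" : PP/N
  [3,8] S\PP   <
    [3,7] NP/PP   <
      [3,6] PP   >
        [3,5] PP/(PP/NP)   <
          [3,4] "cat" : N
          [4,5] "today" : (PP/(PP/NP))\N
        [5,6] "slowly" : PP/NP
      [6,7] "this" : (NP/PP)\PP
    [7,8] "with" : (S\PP)\(NP/PP)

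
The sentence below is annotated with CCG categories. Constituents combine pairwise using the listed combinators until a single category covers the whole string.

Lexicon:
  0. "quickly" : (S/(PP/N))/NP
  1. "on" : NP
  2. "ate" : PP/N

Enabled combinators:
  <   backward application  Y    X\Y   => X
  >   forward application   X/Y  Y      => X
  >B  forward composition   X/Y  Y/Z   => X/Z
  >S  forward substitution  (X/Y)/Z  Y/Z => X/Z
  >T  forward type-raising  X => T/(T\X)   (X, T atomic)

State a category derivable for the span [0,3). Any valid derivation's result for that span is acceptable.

[0,3] S   >
  [0,2] S/(PP/N)   >
    [0,1] "quickly" : (S/(PP/N))/NP
    [1,2] "on" : NP
  [2,3] "ate" : PP/N

S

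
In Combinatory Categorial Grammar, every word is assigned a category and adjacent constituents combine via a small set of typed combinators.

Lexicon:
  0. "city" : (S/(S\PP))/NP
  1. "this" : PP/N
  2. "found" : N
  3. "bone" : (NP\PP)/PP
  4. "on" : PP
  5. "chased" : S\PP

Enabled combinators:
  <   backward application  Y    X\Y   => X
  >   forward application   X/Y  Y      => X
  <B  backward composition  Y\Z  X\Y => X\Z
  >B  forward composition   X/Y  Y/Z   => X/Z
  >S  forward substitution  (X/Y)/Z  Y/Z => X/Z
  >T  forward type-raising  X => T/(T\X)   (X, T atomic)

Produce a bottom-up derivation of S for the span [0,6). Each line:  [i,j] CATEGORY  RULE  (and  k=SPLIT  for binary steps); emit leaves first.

[0,1] (S/(S\PP))/NP  lex  "city"
[1,2] PP/N  lex  "this"
[2,3] N  lex  "found"
[1,3] PP  >  k=2
[3,4] (NP\PP)/PP  lex  "bone"
[4,5] PP  lex  "on"
[3,5] NP\PP  >  k=4
[1,5] NP  <  k=3
[0,5] S/(S\PP)  >  k=1
[5,6] S\PP  lex  "chased"
[0,6] S  >  k=5

[0,6] S   >
  [0,5] S/(S\PP)   >
    [0,1] "city" : (S/(S\PP))/NP
    [1,5] NP   <
      [1,3] PP   >
        [1,2] "this" : PP/N
        [2,3] "found" : N
      [3,5] NP\PP   >
        [3,4] "bone" : (NP\PP)/PP
        [4,5] "on" : PP
  [5,6] "chased" : S\PP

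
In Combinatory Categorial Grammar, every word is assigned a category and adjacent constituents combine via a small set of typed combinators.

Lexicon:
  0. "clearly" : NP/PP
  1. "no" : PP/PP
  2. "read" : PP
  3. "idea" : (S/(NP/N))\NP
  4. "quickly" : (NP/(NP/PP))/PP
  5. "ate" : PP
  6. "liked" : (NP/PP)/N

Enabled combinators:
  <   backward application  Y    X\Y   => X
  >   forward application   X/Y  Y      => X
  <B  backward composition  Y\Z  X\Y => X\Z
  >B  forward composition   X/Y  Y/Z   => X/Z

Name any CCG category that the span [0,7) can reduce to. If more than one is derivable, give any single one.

[0,7] S   >
  [0,4] S/(NP/N)   <
    [0,3] NP   >
      [0,2] NP/PP   >B
        [0,1] "clearly" : NP/PP
        [1,2] "no" : PP/PP
      [2,3] "read" : PP
    [3,4] "idea" : (S/(NP/N))\NP
  [4,7] NP/N   >B
    [4,6] NP/(NP/PP)   >
      [4,5] "quickly" : (NP/(NP/PP))/PP
      [5,6] "ate" : PP
    [6,7] "liked" : (NP/PP)/N

S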